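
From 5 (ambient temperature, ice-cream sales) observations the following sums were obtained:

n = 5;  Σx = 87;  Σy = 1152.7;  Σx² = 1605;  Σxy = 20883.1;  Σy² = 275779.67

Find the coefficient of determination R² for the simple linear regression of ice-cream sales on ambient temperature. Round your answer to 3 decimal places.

Sxx = Σx² − (Σx)²/n = 1605 − 1513.8 = 91.2
Sxy = Σxy − (Σx)(Σy)/n = 20883.1 − 20056.98 = 826.12
Syy = Σy² − (Σy)²/n = 275779.67 − 265743.458 = 10036.212
R² = Sxy²/(Sxx·Syy) = (826.12)²/(91.2·10036.212) = 0.745627

0.746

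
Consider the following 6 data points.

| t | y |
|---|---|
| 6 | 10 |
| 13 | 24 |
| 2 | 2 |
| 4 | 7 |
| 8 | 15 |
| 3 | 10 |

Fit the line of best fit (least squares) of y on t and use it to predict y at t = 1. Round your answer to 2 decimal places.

2.43

n = 6, Σx = 36, Σy = 68, Σxy = 554, Σx² = 298
Sxx = Σx² − (Σx)²/n = 298 − 216 = 82
Sxy = Σxy − (Σx)(Σy)/n = 554 − 408 = 146
b = Sxy/Sxx = 146/82 = 1.780488
a = ȳ − b·x̄ = 11.333333 − 1.780488·6 = 0.650407
ŷ(1) = a + b·1 = 0.650407 + 1.780488·1 = 2.430894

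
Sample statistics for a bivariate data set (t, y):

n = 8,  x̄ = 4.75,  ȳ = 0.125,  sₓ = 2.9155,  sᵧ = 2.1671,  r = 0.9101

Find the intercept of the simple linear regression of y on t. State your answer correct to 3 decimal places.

b = r · sᵧ/sₓ = 0.9101 · 2.1671/2.9155 = 0.676480
a = ȳ − b·x̄ = 0.125 − 0.676480·4.75 = -3.088280

-3.088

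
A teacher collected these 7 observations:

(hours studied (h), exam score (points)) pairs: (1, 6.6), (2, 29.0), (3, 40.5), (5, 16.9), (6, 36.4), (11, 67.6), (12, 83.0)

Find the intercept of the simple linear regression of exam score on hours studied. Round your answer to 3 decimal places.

n = 7, Σx = 40, Σy = 280, Σxy = 2228.6, Σx² = 340
Sxx = Σx² − (Σx)²/n = 340 − 228.571429 = 111.428571
Sxy = Σxy − (Σx)(Σy)/n = 2228.6 − 1600 = 628.6
b = Sxy/Sxx = 628.6/111.428571 = 5.641282
a = ȳ − b·x̄ = 40 − 5.641282·5.714286 = 7.764103

7.764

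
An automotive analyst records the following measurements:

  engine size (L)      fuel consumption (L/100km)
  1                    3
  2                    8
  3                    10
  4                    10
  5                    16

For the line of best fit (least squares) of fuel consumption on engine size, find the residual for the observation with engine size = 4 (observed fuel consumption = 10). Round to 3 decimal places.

-2.200

n = 5, Σx = 15, Σy = 47, Σxy = 169, Σx² = 55
Sxx = Σx² − (Σx)²/n = 55 − 45 = 10
Sxy = Σxy − (Σx)(Σy)/n = 169 − 141 = 28
b = Sxy/Sxx = 28/10 = 2.8
a = ȳ − b·x̄ = 9.4 − 2.8·3 = 1
ŷ(4) = 1 + 2.8·4 = 12.2
residual = y − ŷ = 10 − 12.2 = -2.2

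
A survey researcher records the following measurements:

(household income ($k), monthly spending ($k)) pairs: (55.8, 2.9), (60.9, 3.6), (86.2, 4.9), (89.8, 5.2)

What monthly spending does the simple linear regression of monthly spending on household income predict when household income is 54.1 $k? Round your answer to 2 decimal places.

2.97

n = 4, Σx = 292.7, Σy = 16.6, Σxy = 1270.4, Σx² = 22316.93
Sxx = Σx² − (Σx)²/n = 22316.93 − 21418.3225 = 898.6075
Sxy = Σxy − (Σx)(Σy)/n = 1270.4 − 1214.705 = 55.695
b = Sxy/Sxx = 55.695/898.6075 = 0.061979
a = ȳ − b·x̄ = 4.15 − 0.061979·73.175 = -0.385330
ŷ(54.1) = a + b·54.1 = -0.385330 + 0.061979·54.1 = 2.967746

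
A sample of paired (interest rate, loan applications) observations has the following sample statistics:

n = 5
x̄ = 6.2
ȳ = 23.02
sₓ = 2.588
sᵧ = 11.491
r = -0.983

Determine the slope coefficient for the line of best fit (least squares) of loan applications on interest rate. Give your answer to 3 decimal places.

-4.365

b = r · sᵧ/sₓ = -0.983 · 11.491/2.588 = -4.364626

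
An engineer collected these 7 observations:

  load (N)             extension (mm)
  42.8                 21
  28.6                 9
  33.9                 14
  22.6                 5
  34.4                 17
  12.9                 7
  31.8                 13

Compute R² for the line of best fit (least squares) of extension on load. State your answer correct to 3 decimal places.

n = 7, Σx = 207, Σy = 86, Σxy = 2832.3, Σx² = 6670.78, Σy² = 1250
Sxx = Σx² − (Σx)²/n = 6670.78 − 6121.285714 = 549.494286
Sxy = Σxy − (Σx)(Σy)/n = 2832.3 − 2543.142857 = 289.157143
Syy = Σy² − (Σy)²/n = 1250 − 1056.571429 = 193.428571
R² = Sxy²/(Sxx·Syy) = (289.157143)²/(549.494286·193.428571) = 0.786655

0.787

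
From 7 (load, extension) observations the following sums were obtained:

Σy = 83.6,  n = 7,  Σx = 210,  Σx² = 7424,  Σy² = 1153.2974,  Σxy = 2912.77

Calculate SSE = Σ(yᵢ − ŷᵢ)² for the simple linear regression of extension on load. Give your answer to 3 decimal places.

9.111

Sxx = Σx² − (Σx)²/n = 7424 − 6300 = 1124
Sxy = Σxy − (Σx)(Σy)/n = 2912.77 − 2508 = 404.77
Syy = Σy² − (Σy)²/n = 1153.2974 − 998.422857 = 154.874543
b = Sxy/Sxx = 404.77/1124 = 0.360116
SSE = Syy − b·Sxy = 154.874543 − 0.360116·404.77 = 9.110528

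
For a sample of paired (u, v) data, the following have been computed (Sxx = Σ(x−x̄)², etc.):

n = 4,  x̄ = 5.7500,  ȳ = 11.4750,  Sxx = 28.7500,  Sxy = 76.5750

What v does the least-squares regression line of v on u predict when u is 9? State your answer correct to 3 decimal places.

20.131

b = Sxy/Sxx = 76.575/28.75 = 2.663478
a = ȳ − b·x̄ = 11.475 − 2.663478·5.75 = -3.84
ŷ(9) = a + b·9 = -3.84 + 2.663478·9 = 20.131304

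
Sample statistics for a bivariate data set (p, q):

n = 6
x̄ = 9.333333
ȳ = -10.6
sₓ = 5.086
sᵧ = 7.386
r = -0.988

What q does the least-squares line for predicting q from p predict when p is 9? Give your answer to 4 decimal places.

b = r · sᵧ/sₓ = -0.988 · 7.386/5.086 = -1.434795
a = ȳ − b·x̄ = -10.6 − (-1.434795)·9.333333 = 2.791421
ŷ(9) = a + b·9 = 2.791421 + (-1.434795)·9 = -10.121735

-10.1217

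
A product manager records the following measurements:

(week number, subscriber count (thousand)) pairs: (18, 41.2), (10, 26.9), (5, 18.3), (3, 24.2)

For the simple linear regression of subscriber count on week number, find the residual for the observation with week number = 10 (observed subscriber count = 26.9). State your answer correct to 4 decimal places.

n = 4, Σx = 36, Σy = 110.6, Σxy = 1174.7, Σx² = 458
Sxx = Σx² − (Σx)²/n = 458 − 324 = 134
Sxy = Σxy − (Σx)(Σy)/n = 1174.7 − 995.4 = 179.3
b = Sxy/Sxx = 179.3/134 = 1.338060
a = ȳ − b·x̄ = 27.65 − 1.338060·9 = 15.607463
ŷ(10) = 15.607463 + 1.338060·10 = 28.988060
residual = y − ŷ = 26.9 − 28.988060 = -2.088060

-2.0881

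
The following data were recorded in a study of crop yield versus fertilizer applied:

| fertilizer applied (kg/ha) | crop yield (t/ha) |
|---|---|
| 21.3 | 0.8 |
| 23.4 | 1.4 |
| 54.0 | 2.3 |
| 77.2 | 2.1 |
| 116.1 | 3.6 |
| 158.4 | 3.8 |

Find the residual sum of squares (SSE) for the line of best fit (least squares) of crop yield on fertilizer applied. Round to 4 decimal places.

n = 6, Σx = 450.4, Σy = 14, Σxy = 1356, Σx² = 48446.86, Σy² = 39.7
Sxx = Σx² − (Σx)²/n = 48446.86 − 33810.026667 = 14636.833333
Sxy = Σxy − (Σx)(Σy)/n = 1356 − 1050.933333 = 305.066667
Syy = Σy² − (Σy)²/n = 39.7 − 32.666667 = 7.033333
b = Sxy/Sxx = 305.066667/14636.833333 = 0.020842
SSE = Syy − b·Sxy = 7.033333 − 0.020842·305.066667 = 0.675013

0.6750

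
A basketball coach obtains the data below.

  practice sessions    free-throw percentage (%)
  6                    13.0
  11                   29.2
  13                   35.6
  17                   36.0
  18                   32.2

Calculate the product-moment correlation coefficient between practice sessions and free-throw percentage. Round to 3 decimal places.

0.847

n = 5, Σx = 65, Σy = 146, Σxy = 2053.6, Σx² = 939, Σy² = 4621.84
Sxx = Σx² − (Σx)²/n = 939 − 845 = 94
Sxy = Σxy − (Σx)(Σy)/n = 2053.6 − 1898 = 155.6
Syy = Σy² − (Σy)²/n = 4621.84 − 4263.2 = 358.64
r = Sxy/√(Sxx·Syy) = 155.6/√(33712.16) = 155.6/183.608714 = 0.847454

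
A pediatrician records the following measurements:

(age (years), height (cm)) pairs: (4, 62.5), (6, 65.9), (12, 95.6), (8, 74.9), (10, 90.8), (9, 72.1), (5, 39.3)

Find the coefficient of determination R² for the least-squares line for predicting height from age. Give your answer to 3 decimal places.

n = 7, Σx = 54, Σy = 501.1, Σxy = 4145.2, Σx² = 466, Σy² = 37985.97
Sxx = Σx² − (Σx)²/n = 466 − 416.571429 = 49.428571
Sxy = Σxy − (Σx)(Σy)/n = 4145.2 − 3865.628571 = 279.571429
Syy = Σy² − (Σy)²/n = 37985.97 − 35871.601429 = 2114.368571
R² = Sxy²/(Sxx·Syy) = (279.571429)²/(49.428571·2114.368571) = 0.747871

0.748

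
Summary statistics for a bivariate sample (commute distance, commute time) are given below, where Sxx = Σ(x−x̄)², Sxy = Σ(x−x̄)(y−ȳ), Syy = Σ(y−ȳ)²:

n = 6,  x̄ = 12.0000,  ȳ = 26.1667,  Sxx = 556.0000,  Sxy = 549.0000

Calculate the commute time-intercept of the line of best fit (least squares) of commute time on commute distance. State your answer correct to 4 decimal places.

b = Sxy/Sxx = 549/556 = 0.987410
a = ȳ − b·x̄ = 26.1667 − 0.987410·12 = 14.317779

14.3178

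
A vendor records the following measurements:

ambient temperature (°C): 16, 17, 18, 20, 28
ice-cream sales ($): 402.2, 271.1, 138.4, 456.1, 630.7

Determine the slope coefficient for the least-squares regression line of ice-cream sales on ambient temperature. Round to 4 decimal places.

n = 5, Σx = 99, Σy = 1898.5, Σxy = 40316.7, Σx² = 2053
Sxx = Σx² − (Σx)²/n = 2053 − 1960.2 = 92.8
Sxy = Σxy − (Σx)(Σy)/n = 40316.7 − 37590.3 = 2726.4
b = Sxy/Sxx = 2726.4/92.8 = 29.379310

29.3793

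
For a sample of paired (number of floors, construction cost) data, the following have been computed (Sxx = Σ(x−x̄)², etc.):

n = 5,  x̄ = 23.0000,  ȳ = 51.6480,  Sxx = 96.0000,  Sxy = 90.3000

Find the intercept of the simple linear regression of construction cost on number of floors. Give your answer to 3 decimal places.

30.014

b = Sxy/Sxx = 90.3/96 = 0.940625
a = ȳ − b·x̄ = 51.648 − 0.940625·23 = 30.013625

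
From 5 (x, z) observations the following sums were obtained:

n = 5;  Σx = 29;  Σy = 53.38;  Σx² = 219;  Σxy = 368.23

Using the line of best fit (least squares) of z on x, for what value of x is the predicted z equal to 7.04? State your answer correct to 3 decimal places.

Sxx = Σx² − (Σx)²/n = 219 − 168.2 = 50.8
Sxy = Σxy − (Σx)(Σy)/n = 368.23 − 309.604 = 58.626
b = Sxy/Sxx = 58.626/50.8 = 1.154055
a = ȳ − b·x̄ = 10.676 − 1.154055·5.8 = 3.982480
Set a + b·x = 7.04: x = (7.04 − 3.982480) / 1.154055 = 2.649371

2.649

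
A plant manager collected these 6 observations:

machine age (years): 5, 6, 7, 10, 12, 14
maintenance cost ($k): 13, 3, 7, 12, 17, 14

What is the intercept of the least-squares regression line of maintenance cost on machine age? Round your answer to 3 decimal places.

2.844

n = 6, Σx = 54, Σy = 66, Σxy = 652, Σx² = 550
Sxx = Σx² − (Σx)²/n = 550 − 486 = 64
Sxy = Σxy − (Σx)(Σy)/n = 652 − 594 = 58
b = Sxy/Sxx = 58/64 = 0.90625
a = ȳ − b·x̄ = 11 − 0.90625·9 = 2.84375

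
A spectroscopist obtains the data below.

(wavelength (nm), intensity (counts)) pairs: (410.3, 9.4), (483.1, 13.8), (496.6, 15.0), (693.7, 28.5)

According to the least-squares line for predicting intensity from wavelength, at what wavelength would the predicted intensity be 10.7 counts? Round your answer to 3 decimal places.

n = 4, Σx = 2083.7, Σy = 66.7, Σxy = 37743.05, Σx² = 1129562.95
Sxx = Σx² − (Σx)²/n = 1129562.95 − 1085451.4225 = 44111.5275
Sxy = Σxy − (Σx)(Σy)/n = 37743.05 − 34745.6975 = 2997.3525
b = Sxy/Sxx = 2997.3525/44111.5275 = 0.067949
a = ȳ − b·x̄ = 16.675 − 0.067949·520.925 = -18.721549
Set a + b·x = 10.7: x = (10.7 − (-18.721549)) / 0.067949 = 432.991940

432.992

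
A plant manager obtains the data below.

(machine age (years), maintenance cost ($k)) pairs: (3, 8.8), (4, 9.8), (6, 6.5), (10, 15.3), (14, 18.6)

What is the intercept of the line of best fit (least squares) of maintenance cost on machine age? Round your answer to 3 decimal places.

4.560

n = 5, Σx = 37, Σy = 59, Σxy = 518, Σx² = 357
Sxx = Σx² − (Σx)²/n = 357 − 273.8 = 83.2
Sxy = Σxy − (Σx)(Σy)/n = 518 − 436.6 = 81.4
b = Sxy/Sxx = 81.4/83.2 = 0.978365
a = ȳ − b·x̄ = 11.8 − 0.978365·7.4 = 4.560096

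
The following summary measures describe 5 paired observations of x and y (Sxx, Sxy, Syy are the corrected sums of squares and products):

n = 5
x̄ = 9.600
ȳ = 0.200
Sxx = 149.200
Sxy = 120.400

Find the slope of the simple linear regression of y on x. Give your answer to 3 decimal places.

b = Sxy/Sxx = 120.4/149.2 = 0.806971

0.807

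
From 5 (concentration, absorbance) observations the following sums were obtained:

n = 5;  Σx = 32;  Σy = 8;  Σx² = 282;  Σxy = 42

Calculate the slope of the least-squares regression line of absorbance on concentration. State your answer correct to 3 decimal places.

Sxx = Σx² − (Σx)²/n = 282 − 204.8 = 77.2
Sxy = Σxy − (Σx)(Σy)/n = 42 − 51.2 = -9.2
b = Sxy/Sxx = -9.2/77.2 = -0.119171

-0.119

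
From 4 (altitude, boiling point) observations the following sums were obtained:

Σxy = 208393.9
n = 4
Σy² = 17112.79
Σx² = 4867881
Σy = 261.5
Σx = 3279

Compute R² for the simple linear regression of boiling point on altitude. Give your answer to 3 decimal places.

0.949

Sxx = Σx² − (Σx)²/n = 4867881 − 2687960.25 = 2179920.75
Sxy = Σxy − (Σx)(Σy)/n = 208393.9 − 214364.625 = -5970.725
Syy = Σy² − (Σy)²/n = 17112.79 − 17095.5625 = 17.2275
R² = Sxy²/(Sxx·Syy) = (-5970.725)²/(2179920.75·17.2275) = 0.949273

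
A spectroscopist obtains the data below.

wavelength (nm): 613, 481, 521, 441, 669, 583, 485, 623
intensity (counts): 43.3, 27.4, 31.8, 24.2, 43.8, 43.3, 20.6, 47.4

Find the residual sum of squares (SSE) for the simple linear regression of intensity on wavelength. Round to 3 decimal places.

n = 8, Σx = 4416, Σy = 281.8, Σxy = 161029.6, Σx² = 2483856, Σy² = 10686.98
Sxx = Σx² − (Σx)²/n = 2483856 − 2437632 = 46224
Sxy = Σxy − (Σx)(Σy)/n = 161029.6 − 155553.6 = 5476
Syy = Σy² − (Σy)²/n = 10686.98 − 9926.405 = 760.575
b = Sxy/Sxx = 5476/46224 = 0.118467
SSE = Syy − b·Sxy = 760.575 − 0.118467·5476 = 111.851912

111.852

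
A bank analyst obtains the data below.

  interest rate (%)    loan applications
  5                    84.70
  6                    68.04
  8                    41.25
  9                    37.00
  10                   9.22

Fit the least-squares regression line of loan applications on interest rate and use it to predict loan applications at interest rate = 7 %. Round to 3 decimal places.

56.367

n = 5, Σx = 38, Σy = 240.21, Σxy = 1586.94, Σx² = 306
Sxx = Σx² − (Σx)²/n = 306 − 288.8 = 17.2
Sxy = Σxy − (Σx)(Σy)/n = 1586.94 − 1825.596 = -238.656
b = Sxy/Sxx = -238.656/17.2 = -13.875349
a = ȳ − b·x̄ = 48.042 − (-13.875349)·7.6 = 153.494651
ŷ(7) = a + b·7 = 153.494651 + (-13.875349)·7 = 56.367209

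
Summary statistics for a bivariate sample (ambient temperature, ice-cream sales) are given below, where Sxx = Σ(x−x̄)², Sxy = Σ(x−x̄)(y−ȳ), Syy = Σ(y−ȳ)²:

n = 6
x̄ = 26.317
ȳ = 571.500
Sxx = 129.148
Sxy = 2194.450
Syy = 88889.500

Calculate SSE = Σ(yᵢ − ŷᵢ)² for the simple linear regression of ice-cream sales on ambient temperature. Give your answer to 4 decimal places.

b = Sxy/Sxx = 2194.45/129.148 = 16.991746
SSE = Syy − b·Sxy = 88889.5 − 16.991746·2194.45 = 51601.963201

51601.9632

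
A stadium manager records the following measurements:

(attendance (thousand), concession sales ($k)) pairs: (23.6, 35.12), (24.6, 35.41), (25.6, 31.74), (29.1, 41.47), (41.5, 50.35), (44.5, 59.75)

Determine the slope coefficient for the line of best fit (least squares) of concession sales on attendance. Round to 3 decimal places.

n = 6, Σx = 188.9, Σy = 253.84, Σxy = 8467.639, Σx² = 6366.79
Sxx = Σx² − (Σx)²/n = 6366.79 − 5947.201667 = 419.588333
Sxy = Σxy − (Σx)(Σy)/n = 8467.639 − 7991.729333 = 475.909667
b = Sxy/Sxx = 475.909667/419.588333 = 1.134230

1.134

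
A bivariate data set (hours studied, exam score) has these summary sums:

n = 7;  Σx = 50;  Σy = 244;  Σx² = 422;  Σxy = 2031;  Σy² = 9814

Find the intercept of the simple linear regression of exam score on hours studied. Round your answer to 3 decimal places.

3.123

Sxx = Σx² − (Σx)²/n = 422 − 357.142857 = 64.857143
Sxy = Σxy − (Σx)(Σy)/n = 2031 − 1742.857143 = 288.142857
b = Sxy/Sxx = 288.142857/64.857143 = 4.442731
a = ȳ − b·x̄ = 34.857143 − 4.442731·7.142857 = 3.123348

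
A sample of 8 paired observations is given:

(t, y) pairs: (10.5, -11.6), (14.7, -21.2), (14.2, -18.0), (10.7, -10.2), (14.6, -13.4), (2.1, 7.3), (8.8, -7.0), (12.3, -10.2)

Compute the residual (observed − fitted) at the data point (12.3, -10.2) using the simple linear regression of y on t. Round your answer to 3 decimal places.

n = 8, Σx = 87.9, Σy = -84.3, Σxy = -1165.55, Σx² = 1088.77
Sxx = Σx² − (Σx)²/n = 1088.77 − 965.80125 = 122.96875
Sxy = Σxy − (Σx)(Σy)/n = -1165.55 − (-926.24625) = -239.30375
b = Sxy/Sxx = -239.30375/122.96875 = -1.946053
a = ȳ − b·x̄ = -10.5375 − (-1.946053)·10.9875 = 10.844761
ŷ(12.3) = 10.844761 + (-1.946053)·12.3 = -13.091695
residual = y − ŷ = -10.2 − (-13.091695) = 2.891695

2.892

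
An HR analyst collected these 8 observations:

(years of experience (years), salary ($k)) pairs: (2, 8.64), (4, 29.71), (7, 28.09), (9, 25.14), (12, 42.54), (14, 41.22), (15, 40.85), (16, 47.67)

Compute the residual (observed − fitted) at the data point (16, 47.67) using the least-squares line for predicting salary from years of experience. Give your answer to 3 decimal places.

1.325

n = 8, Σx = 79, Σy = 263.86, Σxy = 3022.04, Σx² = 971
Sxx = Σx² − (Σx)²/n = 971 − 780.125 = 190.875
Sxy = Σxy − (Σx)(Σy)/n = 3022.04 − 2605.6175 = 416.4225
b = Sxy/Sxx = 416.4225/190.875 = 2.181650
a = ȳ − b·x̄ = 32.9825 − 2.181650·9.875 = 11.438703
ŷ(16) = 11.438703 + 2.181650·16 = 46.345108
residual = y − ŷ = 47.67 − 46.345108 = 1.324892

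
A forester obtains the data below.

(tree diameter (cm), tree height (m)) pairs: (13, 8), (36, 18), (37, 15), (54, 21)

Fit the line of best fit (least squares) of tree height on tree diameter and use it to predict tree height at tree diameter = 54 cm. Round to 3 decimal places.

21.558

n = 4, Σx = 140, Σy = 62, Σxy = 2441, Σx² = 5750
Sxx = Σx² − (Σx)²/n = 5750 − 4900 = 850
Sxy = Σxy − (Σx)(Σy)/n = 2441 − 2170 = 271
b = Sxy/Sxx = 271/850 = 0.318824
a = ȳ − b·x̄ = 15.5 − 0.318824·35 = 4.341176
ŷ(54) = a + b·54 = 4.341176 + 0.318824·54 = 21.557647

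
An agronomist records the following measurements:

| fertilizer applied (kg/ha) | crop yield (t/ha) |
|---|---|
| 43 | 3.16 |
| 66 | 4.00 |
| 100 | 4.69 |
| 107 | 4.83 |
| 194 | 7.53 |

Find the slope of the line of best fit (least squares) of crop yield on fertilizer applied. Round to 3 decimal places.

0.028

n = 5, Σx = 510, Σy = 24.21, Σxy = 2846.51, Σx² = 65290
Sxx = Σx² − (Σx)²/n = 65290 − 52020 = 13270
Sxy = Σxy − (Σx)(Σy)/n = 2846.51 − 2469.42 = 377.09
b = Sxy/Sxx = 377.09/13270 = 0.028417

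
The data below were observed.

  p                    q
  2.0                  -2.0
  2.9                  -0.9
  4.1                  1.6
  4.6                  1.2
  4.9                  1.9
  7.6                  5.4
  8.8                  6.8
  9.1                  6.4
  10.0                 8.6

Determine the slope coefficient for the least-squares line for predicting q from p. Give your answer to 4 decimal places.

1.2558

n = 9, Σx = 54, Σy = 29, Σxy = 259.9, Σx² = 392.4
Sxx = Σx² − (Σx)²/n = 392.4 − 324 = 68.4
Sxy = Σxy − (Σx)(Σy)/n = 259.9 − 174 = 85.9
b = Sxy/Sxx = 85.9/68.4 = 1.255848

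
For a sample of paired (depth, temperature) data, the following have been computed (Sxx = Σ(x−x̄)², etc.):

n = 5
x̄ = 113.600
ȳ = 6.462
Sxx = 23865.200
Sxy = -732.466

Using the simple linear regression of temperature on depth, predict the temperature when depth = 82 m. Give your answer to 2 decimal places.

b = Sxy/Sxx = -732.466/23865.2 = -0.030692
a = ȳ − b·x̄ = 6.462 − (-0.030692)·113.6 = 9.948589
ŷ(82) = a + b·82 = 9.948589 + (-0.030692)·82 = 7.431861

7.43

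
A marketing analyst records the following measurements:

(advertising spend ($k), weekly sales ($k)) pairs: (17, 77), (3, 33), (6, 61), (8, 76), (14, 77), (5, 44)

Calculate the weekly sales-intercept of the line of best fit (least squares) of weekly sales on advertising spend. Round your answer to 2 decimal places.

36.19

n = 6, Σx = 53, Σy = 368, Σxy = 3680, Σx² = 619
Sxx = Σx² − (Σx)²/n = 619 − 468.166667 = 150.833333
Sxy = Σxy − (Σx)(Σy)/n = 3680 − 3250.666667 = 429.333333
b = Sxy/Sxx = 429.333333/150.833333 = 2.846409
a = ȳ − b·x̄ = 61.333333 − 2.846409·8.833333 = 36.190055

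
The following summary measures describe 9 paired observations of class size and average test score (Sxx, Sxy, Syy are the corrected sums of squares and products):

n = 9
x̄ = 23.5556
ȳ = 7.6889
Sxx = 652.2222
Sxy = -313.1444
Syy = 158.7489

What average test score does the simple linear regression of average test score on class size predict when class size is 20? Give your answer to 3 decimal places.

9.396

b = Sxy/Sxx = -313.1444/652.2222 = -0.480119
a = ȳ − b·x̄ = 7.6889 − (-0.480119)·23.5556 = 18.998396
ŷ(20) = a + b·20 = 18.998396 + (-0.480119)·20 = 9.396012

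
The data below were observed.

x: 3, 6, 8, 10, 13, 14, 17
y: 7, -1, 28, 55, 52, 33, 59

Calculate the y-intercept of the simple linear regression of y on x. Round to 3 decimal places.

-6.951

n = 7, Σx = 71, Σy = 233, Σxy = 2930, Σx² = 863
Sxx = Σx² − (Σx)²/n = 863 − 720.142857 = 142.857143
Sxy = Σxy − (Σx)(Σy)/n = 2930 − 2363.285714 = 566.714286
b = Sxy/Sxx = 566.714286/142.857143 = 3.967
a = ȳ − b·x̄ = 33.285714 − 3.967·10.142857 = -6.951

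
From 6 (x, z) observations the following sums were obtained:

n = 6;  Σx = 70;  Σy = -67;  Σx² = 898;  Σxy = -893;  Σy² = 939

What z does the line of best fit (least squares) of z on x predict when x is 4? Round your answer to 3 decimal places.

-0.672

Sxx = Σx² − (Σx)²/n = 898 − 816.666667 = 81.333333
Sxy = Σxy − (Σx)(Σy)/n = -893 − (-781.666667) = -111.333333
b = Sxy/Sxx = -111.333333/81.333333 = -1.368852
a = ȳ − b·x̄ = -11.166667 − (-1.368852)·11.666667 = 4.803279
ŷ(4) = a + b·4 = 4.803279 + (-1.368852)·4 = -0.672131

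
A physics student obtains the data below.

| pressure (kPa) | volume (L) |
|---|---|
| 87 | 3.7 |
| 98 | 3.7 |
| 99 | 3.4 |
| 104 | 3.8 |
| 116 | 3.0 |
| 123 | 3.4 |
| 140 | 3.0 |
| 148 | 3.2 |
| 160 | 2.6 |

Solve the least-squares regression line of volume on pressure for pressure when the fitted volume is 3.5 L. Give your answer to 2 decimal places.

105.21

n = 9, Σx = 1075, Σy = 29.8, Σxy = 3492.1, Σx² = 133479
Sxx = Σx² − (Σx)²/n = 133479 − 128402.777778 = 5076.222222
Sxy = Σxy − (Σx)(Σy)/n = 3492.1 − 3559.444444 = -67.344444
b = Sxy/Sxx = -67.344444/5076.222222 = -0.013267
a = ȳ − b·x̄ = 3.311111 − (-0.013267)·119.444444 = 4.895738
Set a + b·x = 3.5: x = (3.5 − 4.895738) / (-0.013267) = 105.206567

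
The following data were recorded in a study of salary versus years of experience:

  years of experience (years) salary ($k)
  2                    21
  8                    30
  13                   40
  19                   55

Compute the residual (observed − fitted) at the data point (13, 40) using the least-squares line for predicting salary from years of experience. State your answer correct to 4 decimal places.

-1.5000

n = 4, Σx = 42, Σy = 146, Σxy = 1847, Σx² = 598
Sxx = Σx² − (Σx)²/n = 598 − 441 = 157
Sxy = Σxy − (Σx)(Σy)/n = 1847 − 1533 = 314
b = Sxy/Sxx = 314/157 = 2
a = ȳ − b·x̄ = 36.5 − 2·10.5 = 15.5
ŷ(13) = 15.5 + 2·13 = 41.5
residual = y − ŷ = 40 − 41.5 = -1.5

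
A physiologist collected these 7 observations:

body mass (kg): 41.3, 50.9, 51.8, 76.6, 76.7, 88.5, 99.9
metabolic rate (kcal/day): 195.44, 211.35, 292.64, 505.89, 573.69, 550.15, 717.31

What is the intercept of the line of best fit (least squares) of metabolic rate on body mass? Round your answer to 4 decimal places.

-192.4625

n = 7, Σx = 485.7, Σy = 3046.47, Σxy = 237088.88, Σx² = 36542.45
Sxx = Σx² − (Σx)²/n = 36542.45 − 33700.641429 = 2841.808571
Sxy = Σxy − (Σx)(Σy)/n = 237088.88 − 211381.497 = 25707.383
b = Sxy/Sxx = 25707.383/2841.808571 = 9.046135
a = ȳ − b·x̄ = 435.21 − 9.046135·69.385714 = -192.462515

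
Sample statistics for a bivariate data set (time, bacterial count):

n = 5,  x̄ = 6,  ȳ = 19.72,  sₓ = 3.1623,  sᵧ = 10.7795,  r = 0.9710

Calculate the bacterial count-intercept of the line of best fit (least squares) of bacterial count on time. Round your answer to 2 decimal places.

-0.14

b = r · sᵧ/sₓ = 0.971 · 10.7795/3.1623 = 3.309899
a = ȳ − b·x̄ = 19.72 − 3.309899·6 = -0.139396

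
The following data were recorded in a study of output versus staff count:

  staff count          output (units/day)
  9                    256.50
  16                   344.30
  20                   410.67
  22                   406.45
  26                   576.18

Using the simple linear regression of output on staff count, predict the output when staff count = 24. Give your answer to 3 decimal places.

491.286

n = 5, Σx = 93, Σy = 1994.1, Σxy = 39953.28, Σx² = 1897
Sxx = Σx² − (Σx)²/n = 1897 − 1729.8 = 167.2
Sxy = Σxy − (Σx)(Σy)/n = 39953.28 − 37090.26 = 2863.02
b = Sxy/Sxx = 2863.02/167.2 = 17.123325
a = ȳ − b·x̄ = 398.82 − 17.123325·18.6 = 80.326148
ŷ(24) = a + b·24 = 80.326148 + 17.123325·24 = 491.285957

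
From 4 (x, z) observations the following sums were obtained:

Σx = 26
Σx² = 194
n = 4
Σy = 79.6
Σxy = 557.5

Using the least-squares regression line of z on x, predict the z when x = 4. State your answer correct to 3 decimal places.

15.890

Sxx = Σx² − (Σx)²/n = 194 − 169 = 25
Sxy = Σxy − (Σx)(Σy)/n = 557.5 − 517.4 = 40.1
b = Sxy/Sxx = 40.1/25 = 1.604
a = ȳ − b·x̄ = 19.9 − 1.604·6.5 = 9.474
ŷ(4) = a + b·4 = 9.474 + 1.604·4 = 15.89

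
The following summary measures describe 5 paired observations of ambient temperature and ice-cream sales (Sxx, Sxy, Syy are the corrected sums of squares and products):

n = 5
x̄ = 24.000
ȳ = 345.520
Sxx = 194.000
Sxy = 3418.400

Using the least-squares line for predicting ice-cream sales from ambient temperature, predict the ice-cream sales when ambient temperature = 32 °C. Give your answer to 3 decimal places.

486.485

b = Sxy/Sxx = 3418.4/194 = 17.620619
a = ȳ − b·x̄ = 345.52 − 17.620619·24 = -77.374845
ŷ(32) = a + b·32 = -77.374845 + 17.620619·32 = 486.484948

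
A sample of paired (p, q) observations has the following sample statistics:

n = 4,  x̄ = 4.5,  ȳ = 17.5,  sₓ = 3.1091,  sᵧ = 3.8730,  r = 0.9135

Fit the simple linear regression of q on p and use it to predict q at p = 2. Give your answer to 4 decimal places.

b = r · sᵧ/sₓ = 0.9135 · 3.873/3.1091 = 1.137945
a = ȳ − b·x̄ = 17.5 − 1.137945·4.5 = 12.379246
ŷ(2) = a + b·2 = 12.379246 + 1.137945·2 = 14.655137

14.6551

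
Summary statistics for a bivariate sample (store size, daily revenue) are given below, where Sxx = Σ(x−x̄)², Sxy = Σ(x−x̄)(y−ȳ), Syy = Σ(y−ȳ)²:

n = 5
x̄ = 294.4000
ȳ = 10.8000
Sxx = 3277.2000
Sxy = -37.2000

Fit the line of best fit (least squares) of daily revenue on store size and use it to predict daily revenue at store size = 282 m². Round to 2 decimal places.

10.94

b = Sxy/Sxx = -37.2/3277.2 = -0.011351
a = ȳ − b·x̄ = 10.8 − (-0.011351)·294.4 = 14.141780
ŷ(282) = a + b·282 = 14.141780 + (-0.011351)·282 = 10.940754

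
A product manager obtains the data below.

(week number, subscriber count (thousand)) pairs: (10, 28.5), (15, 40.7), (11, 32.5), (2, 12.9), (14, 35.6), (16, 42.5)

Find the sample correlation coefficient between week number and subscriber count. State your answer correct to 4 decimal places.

n = 6, Σx = 68, Σy = 192.7, Σxy = 2457.2, Σx² = 902, Σy² = 6765.01
Sxx = Σx² − (Σx)²/n = 902 − 770.666667 = 131.333333
Sxy = Σxy − (Σx)(Σy)/n = 2457.2 − 2183.933333 = 273.266667
Syy = Σy² − (Σy)²/n = 6765.01 − 6188.881667 = 576.128333
r = Sxy/√(Sxx·Syy) = 273.266667/√(75664.854444) = 273.266667/275.072453 = 0.993435

0.9934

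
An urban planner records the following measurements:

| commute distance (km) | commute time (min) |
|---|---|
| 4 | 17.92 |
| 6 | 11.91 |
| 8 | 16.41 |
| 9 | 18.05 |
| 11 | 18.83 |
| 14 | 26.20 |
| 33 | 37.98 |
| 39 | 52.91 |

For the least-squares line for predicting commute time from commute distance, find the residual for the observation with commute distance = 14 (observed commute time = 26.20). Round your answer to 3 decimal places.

n = 8, Σx = 124, Σy = 200.21, Σxy = 4327.63, Σx² = 3124
Sxx = Σx² − (Σx)²/n = 3124 − 1922 = 1202
Sxy = Σxy − (Σx)(Σy)/n = 4327.63 − 3103.255 = 1224.375
b = Sxy/Sxx = 1224.375/1202 = 1.018615
a = ȳ − b·x̄ = 25.02625 − 1.018615·15.5 = 9.237720
ŷ(14) = 9.237720 + 1.018615·14 = 23.498328
residual = y − ŷ = 26.20 − 23.498328 = 2.701672

2.702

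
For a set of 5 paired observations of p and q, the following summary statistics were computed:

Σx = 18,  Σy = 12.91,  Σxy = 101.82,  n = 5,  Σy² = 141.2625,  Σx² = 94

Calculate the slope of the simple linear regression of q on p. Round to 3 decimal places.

1.895

Sxx = Σx² − (Σx)²/n = 94 − 64.8 = 29.2
Sxy = Σxy − (Σx)(Σy)/n = 101.82 − 46.476 = 55.344
b = Sxy/Sxx = 55.344/29.2 = 1.895342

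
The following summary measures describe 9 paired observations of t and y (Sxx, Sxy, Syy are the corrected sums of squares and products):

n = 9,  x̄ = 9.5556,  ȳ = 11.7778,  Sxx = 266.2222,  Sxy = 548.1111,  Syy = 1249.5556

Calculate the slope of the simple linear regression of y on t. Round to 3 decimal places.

2.059

b = Sxy/Sxx = 548.1111/266.2222 = 2.058848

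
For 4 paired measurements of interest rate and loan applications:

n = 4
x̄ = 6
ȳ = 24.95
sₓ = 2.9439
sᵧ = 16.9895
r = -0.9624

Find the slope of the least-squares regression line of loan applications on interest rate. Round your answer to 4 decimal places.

-5.5541

b = r · sᵧ/sₓ = -0.9624 · 16.9895/2.9439 = -5.554093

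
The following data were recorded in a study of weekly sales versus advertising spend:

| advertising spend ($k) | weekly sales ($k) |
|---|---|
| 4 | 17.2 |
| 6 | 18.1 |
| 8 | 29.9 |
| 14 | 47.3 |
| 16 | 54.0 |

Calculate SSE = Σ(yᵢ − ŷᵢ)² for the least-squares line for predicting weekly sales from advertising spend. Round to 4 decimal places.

19.8507

n = 5, Σx = 48, Σy = 166.5, Σxy = 1942.8, Σx² = 568, Σy² = 6670.75
Sxx = Σx² − (Σx)²/n = 568 − 460.8 = 107.2
Sxy = Σxy − (Σx)(Σy)/n = 1942.8 − 1598.4 = 344.4
Syy = Σy² − (Σy)²/n = 6670.75 − 5544.45 = 1126.3
b = Sxy/Sxx = 344.4/107.2 = 3.212687
SSE = Syy − b·Sxy = 1126.3 − 3.212687·344.4 = 19.850746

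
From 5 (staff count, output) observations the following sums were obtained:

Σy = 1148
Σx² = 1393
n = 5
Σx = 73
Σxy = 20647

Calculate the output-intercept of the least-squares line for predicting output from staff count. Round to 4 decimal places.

Sxx = Σx² − (Σx)²/n = 1393 − 1065.8 = 327.2
Sxy = Σxy − (Σx)(Σy)/n = 20647 − 16760.8 = 3886.2
b = Sxy/Sxx = 3886.2/327.2 = 11.877139
a = ȳ − b·x̄ = 229.6 − 11.877139·14.6 = 56.193765

56.1938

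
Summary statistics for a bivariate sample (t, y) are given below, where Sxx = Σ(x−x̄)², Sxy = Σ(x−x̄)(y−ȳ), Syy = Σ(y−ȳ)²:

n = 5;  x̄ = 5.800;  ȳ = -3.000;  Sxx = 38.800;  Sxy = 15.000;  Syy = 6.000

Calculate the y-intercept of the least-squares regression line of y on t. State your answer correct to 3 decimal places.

-5.242

b = Sxy/Sxx = 15/38.8 = 0.386598
a = ȳ − b·x̄ = -3 − 0.386598·5.8 = -5.242268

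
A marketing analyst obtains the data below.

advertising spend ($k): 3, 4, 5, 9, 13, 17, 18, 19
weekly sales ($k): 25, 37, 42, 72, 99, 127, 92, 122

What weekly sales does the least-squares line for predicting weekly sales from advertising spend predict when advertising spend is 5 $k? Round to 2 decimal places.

n = 8, Σx = 88, Σy = 616, Σxy = 8501, Σx² = 1274
Sxx = Σx² − (Σx)²/n = 1274 − 968 = 306
Sxy = Σxy − (Σx)(Σy)/n = 8501 − 6776 = 1725
b = Sxy/Sxx = 1725/306 = 5.637255
a = ȳ − b·x̄ = 77 − 5.637255·11 = 14.990196
ŷ(5) = a + b·5 = 14.990196 + 5.637255·5 = 43.176471

43.18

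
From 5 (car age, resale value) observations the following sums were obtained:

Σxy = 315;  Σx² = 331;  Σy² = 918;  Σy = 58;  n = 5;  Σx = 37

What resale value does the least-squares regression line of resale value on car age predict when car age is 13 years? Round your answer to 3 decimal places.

Sxx = Σx² − (Σx)²/n = 331 − 273.8 = 57.2
Sxy = Σxy − (Σx)(Σy)/n = 315 − 429.2 = -114.2
b = Sxy/Sxx = -114.2/57.2 = -1.996503
a = ȳ − b·x̄ = 11.6 − (-1.996503)·7.4 = 26.374126
ŷ(13) = a + b·13 = 26.374126 + (-1.996503)·13 = 0.419580

0.420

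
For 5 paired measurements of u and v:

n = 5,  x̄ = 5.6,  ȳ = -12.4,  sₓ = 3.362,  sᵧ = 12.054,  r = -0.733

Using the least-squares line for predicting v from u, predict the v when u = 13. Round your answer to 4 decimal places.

-31.8477

b = r · sᵧ/sₓ = -0.733 · 12.054/3.362 = -2.628073
a = ȳ − b·x̄ = -12.4 − (-2.628073)·5.6 = 2.317210
ŷ(13) = a + b·13 = 2.317210 + (-2.628073)·13 = -31.847741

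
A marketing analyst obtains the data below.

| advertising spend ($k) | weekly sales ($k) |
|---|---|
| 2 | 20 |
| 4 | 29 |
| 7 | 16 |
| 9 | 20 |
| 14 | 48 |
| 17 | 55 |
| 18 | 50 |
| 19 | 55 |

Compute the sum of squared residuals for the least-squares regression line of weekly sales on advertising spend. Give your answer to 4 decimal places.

409.2602

n = 8, Σx = 90, Σy = 293, Σxy = 4000, Σx² = 1320, Σy² = 12751
Sxx = Σx² − (Σx)²/n = 1320 − 1012.5 = 307.5
Sxy = Σxy − (Σx)(Σy)/n = 4000 − 3296.25 = 703.75
Syy = Σy² − (Σy)²/n = 12751 − 10731.125 = 2019.875
b = Sxy/Sxx = 703.75/307.5 = 2.288618
SSE = Syy − b·Sxy = 2019.875 − 2.288618·703.75 = 409.260163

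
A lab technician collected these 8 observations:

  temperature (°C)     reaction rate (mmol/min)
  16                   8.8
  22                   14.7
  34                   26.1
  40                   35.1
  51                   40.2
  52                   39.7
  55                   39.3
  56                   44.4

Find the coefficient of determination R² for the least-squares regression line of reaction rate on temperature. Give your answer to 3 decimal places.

n = 8, Σx = 326, Σy = 248.3, Σxy = 11518.1, Σx² = 14962, Σy² = 8914.73
Sxx = Σx² − (Σx)²/n = 14962 − 13284.5 = 1677.5
Sxy = Σxy − (Σx)(Σy)/n = 11518.1 − 10118.225 = 1399.875
Syy = Σy² − (Σy)²/n = 8914.73 − 7706.61125 = 1208.11875
R² = Sxy²/(Sxx·Syy) = (1399.875)²/(1677.5·1208.11875) = 0.966955

0.967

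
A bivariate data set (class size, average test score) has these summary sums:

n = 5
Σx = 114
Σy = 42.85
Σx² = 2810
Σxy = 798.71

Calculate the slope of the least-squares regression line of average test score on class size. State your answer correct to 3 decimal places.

-0.846

Sxx = Σx² − (Σx)²/n = 2810 − 2599.2 = 210.8
Sxy = Σxy − (Σx)(Σy)/n = 798.71 − 976.98 = -178.27
b = Sxy/Sxx = -178.27/210.8 = -0.845683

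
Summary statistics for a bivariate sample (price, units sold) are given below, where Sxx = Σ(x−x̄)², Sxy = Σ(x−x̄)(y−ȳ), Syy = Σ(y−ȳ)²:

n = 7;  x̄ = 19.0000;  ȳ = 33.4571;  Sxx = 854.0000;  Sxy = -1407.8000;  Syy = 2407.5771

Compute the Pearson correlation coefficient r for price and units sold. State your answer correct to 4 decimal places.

r = Sxy/√(Sxx·Syy) = -1407.8/√(2056070.8434) = -1407.8/1433.900570 = -0.981798

-0.9818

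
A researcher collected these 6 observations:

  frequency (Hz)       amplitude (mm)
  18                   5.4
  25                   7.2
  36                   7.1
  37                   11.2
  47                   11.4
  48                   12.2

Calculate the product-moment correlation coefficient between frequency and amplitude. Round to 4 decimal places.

0.8973

n = 6, Σx = 211, Σy = 54.5, Σxy = 2068.6, Σx² = 8127, Σy² = 535.65
Sxx = Σx² − (Σx)²/n = 8127 − 7420.166667 = 706.833333
Sxy = Σxy − (Σx)(Σy)/n = 2068.6 − 1916.583333 = 152.016667
Syy = Σy² − (Σy)²/n = 535.65 − 495.041667 = 40.608333
r = Sxy/√(Sxx·Syy) = 152.016667/√(28703.323611) = 152.016667/169.420553 = 0.897274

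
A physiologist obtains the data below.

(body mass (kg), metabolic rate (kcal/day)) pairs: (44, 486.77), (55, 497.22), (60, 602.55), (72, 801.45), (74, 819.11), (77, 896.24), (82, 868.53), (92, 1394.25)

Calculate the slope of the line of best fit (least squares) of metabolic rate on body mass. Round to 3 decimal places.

17.271

n = 8, Σx = 556, Σy = 6366.12, Σxy = 471737.46, Σx² = 40338
Sxx = Σx² − (Σx)²/n = 40338 − 38642 = 1696
Sxy = Σxy − (Σx)(Σy)/n = 471737.46 − 442445.34 = 29292.12
b = Sxy/Sxx = 29292.12/1696 = 17.271297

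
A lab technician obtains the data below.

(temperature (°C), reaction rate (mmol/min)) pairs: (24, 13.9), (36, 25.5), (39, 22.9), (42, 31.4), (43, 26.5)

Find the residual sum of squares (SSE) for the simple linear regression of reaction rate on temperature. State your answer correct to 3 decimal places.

n = 5, Σx = 184, Σy = 120.2, Σxy = 4603, Σx² = 7006, Σy² = 3056.08
Sxx = Σx² − (Σx)²/n = 7006 − 6771.2 = 234.8
Sxy = Σxy − (Σx)(Σy)/n = 4603 − 4423.36 = 179.64
Syy = Σy² − (Σy)²/n = 3056.08 − 2889.608 = 166.472
b = Sxy/Sxx = 179.64/234.8 = 0.765077
SSE = Syy − b·Sxy = 166.472 − 0.765077·179.64 = 29.033629

29.034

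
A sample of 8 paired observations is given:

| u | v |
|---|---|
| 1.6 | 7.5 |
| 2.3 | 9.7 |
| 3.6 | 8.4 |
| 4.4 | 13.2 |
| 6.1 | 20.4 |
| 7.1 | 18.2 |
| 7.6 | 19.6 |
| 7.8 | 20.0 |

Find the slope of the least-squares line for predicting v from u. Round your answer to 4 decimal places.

n = 8, Σx = 40.5, Σy = 117, Σxy = 681.25, Σx² = 246.39
Sxx = Σx² − (Σx)²/n = 246.39 − 205.03125 = 41.35875
Sxy = Σxy − (Σx)(Σy)/n = 681.25 − 592.3125 = 88.9375
b = Sxy/Sxx = 88.9375/41.35875 = 2.150391

2.1504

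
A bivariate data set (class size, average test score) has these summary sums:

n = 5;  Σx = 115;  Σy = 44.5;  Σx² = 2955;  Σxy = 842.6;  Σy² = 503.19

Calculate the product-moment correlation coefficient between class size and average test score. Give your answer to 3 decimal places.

-0.993

Sxx = Σx² − (Σx)²/n = 2955 − 2645 = 310
Sxy = Σxy − (Σx)(Σy)/n = 842.6 − 1023.5 = -180.9
Syy = Σy² − (Σy)²/n = 503.19 − 396.05 = 107.14
r = Sxy/√(Sxx·Syy) = -180.9/√(33213.4) = -180.9/182.245439 = -0.992617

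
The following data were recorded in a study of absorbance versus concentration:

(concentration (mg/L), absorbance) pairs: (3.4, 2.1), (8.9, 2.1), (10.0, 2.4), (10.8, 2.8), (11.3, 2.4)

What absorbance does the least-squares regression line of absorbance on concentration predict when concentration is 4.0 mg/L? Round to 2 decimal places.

2.07

n = 5, Σx = 44.4, Σy = 11.8, Σxy = 107.19, Σx² = 435.1
Sxx = Σx² − (Σx)²/n = 435.1 − 394.272 = 40.828
Sxy = Σxy − (Σx)(Σy)/n = 107.19 − 104.784 = 2.406
b = Sxy/Sxx = 2.406/40.828 = 0.058930
a = ȳ − b·x̄ = 2.36 − 0.058930·8.88 = 1.836700
ŷ(4.0) = a + b·4.0 = 1.836700 + 0.058930·4 = 2.072421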